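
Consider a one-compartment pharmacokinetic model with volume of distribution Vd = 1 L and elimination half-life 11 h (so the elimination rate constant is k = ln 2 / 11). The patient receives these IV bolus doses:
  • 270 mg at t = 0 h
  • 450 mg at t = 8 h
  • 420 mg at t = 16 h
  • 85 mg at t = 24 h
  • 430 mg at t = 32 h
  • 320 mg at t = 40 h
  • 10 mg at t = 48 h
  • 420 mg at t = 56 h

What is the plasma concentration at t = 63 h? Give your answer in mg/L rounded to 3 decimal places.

k = ln 2 / 11 = 0.06301 per h
Dose 1 (270 mg at t=0 h): 270·exp(−0.06301·63) = 5.097 mg/L
Dose 2 (450 mg at t=8 h): 450·exp(−0.06301·55) = 14.062 mg/L
Dose 3 (420 mg at t=16 h): 420·exp(−0.06301·47) = 21.729 mg/L
Dose 4 (85 mg at t=24 h): 85·exp(−0.06301·39) = 7.280 mg/L
Dose 5 (430 mg at t=32 h): 430·exp(−0.06301·31) = 60.969 mg/L
Dose 6 (320 mg at t=40 h): 320·exp(−0.06301·23) = 75.114 mg/L
Dose 7 (10 mg at t=48 h): 10·exp(−0.06301·15) = 3.886 mg/L
Dose 8 (420 mg at t=56 h): 420·exp(−0.06301·7) = 270.200 mg/L
C(63) = 5.097 + 14.062 + 21.729 + 7.280 + 60.969 + 75.114 + 3.886 + 270.200 = 458.337 mg/L

458.337 mg/L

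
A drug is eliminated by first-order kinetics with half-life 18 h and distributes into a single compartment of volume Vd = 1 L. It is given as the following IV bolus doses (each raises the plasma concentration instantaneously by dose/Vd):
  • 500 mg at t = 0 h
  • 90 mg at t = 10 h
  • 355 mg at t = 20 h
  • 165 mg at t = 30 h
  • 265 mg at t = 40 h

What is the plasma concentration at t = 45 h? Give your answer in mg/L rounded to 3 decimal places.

558.523 mg/L

k = ln 2 / 18 = 0.03851 per h
Dose 1 (500 mg at t=0 h): 500·exp(−0.03851·45) = 88.388 mg/L
Dose 2 (90 mg at t=10 h): 90·exp(−0.03851·35) = 23.383 mg/L
Dose 3 (355 mg at t=20 h): 355·exp(−0.03851·25) = 135.560 mg/L
Dose 4 (165 mg at t=30 h): 165·exp(−0.03851·15) = 92.603 mg/L
Dose 5 (265 mg at t=40 h): 265·exp(−0.03851·5) = 218.588 mg/L
C(45) = 88.388 + 23.383 + 135.560 + 92.603 + 218.588 = 558.523 mg/L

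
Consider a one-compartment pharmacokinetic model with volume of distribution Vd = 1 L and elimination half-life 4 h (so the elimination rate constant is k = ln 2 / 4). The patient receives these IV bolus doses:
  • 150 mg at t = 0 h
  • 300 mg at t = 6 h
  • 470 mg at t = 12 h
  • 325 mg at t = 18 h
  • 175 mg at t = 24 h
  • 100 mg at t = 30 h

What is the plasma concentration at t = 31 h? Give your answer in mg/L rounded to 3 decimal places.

k = ln 2 / 4 = 0.17329 per h
Dose 1 (150 mg at t=0 h): 150·exp(−0.17329·31) = 0.697 mg/L
Dose 2 (300 mg at t=6 h): 300·exp(−0.17329·25) = 3.942 mg/L
Dose 3 (470 mg at t=12 h): 470·exp(−0.17329·19) = 17.466 mg/L
Dose 4 (325 mg at t=18 h): 325·exp(−0.17329·13) = 34.161 mg/L
Dose 5 (175 mg at t=24 h): 175·exp(−0.17329·7) = 52.028 mg/L
Dose 6 (100 mg at t=30 h): 100·exp(−0.17329·1) = 84.090 mg/L
C(31) = 0.697 + 3.942 + 17.466 + 34.161 + 52.028 + 84.090 = 192.384 mg/L

192.384 mg/L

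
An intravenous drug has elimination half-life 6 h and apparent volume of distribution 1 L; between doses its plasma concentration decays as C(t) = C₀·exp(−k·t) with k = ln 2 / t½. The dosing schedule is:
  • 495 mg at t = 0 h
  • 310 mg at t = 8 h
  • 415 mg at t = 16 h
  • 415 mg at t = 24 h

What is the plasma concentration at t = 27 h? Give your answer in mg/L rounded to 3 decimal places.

k = ln 2 / 6 = 0.11552 per h
Dose 1 (495 mg at t=0 h): 495·exp(−0.11552·27) = 21.876 mg/L
Dose 2 (310 mg at t=8 h): 310·exp(−0.11552·19) = 34.522 mg/L
Dose 3 (415 mg at t=16 h): 415·exp(−0.11552·11) = 116.455 mg/L
Dose 4 (415 mg at t=24 h): 415·exp(−0.11552·3) = 293.449 mg/L
C(27) = 21.876 + 34.522 + 116.455 + 293.449 = 466.303 mg/L

466.303 mg/L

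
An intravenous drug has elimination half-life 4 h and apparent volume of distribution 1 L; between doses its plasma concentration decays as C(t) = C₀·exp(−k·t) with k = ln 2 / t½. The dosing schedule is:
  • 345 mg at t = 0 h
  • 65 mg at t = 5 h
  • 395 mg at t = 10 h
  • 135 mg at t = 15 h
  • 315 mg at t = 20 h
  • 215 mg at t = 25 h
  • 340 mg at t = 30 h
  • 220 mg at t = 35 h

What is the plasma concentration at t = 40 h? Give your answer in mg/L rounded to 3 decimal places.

182.870 mg/L

k = ln 2 / 4 = 0.17329 per h
Dose 1 (345 mg at t=0 h): 345·exp(−0.17329·40) = 0.337 mg/L
Dose 2 (65 mg at t=5 h): 65·exp(−0.17329·35) = 0.151 mg/L
Dose 3 (395 mg at t=10 h): 395·exp(−0.17329·30) = 2.182 mg/L
Dose 4 (135 mg at t=15 h): 135·exp(−0.17329·25) = 1.774 mg/L
Dose 5 (315 mg at t=20 h): 315·exp(−0.17329·20) = 9.844 mg/L
Dose 6 (215 mg at t=25 h): 215·exp(−0.17329·15) = 15.980 mg/L
Dose 7 (340 mg at t=30 h): 340·exp(−0.17329·10) = 60.104 mg/L
Dose 8 (220 mg at t=35 h): 220·exp(−0.17329·5) = 92.499 mg/L
C(40) = 0.337 + 0.151 + 2.182 + 1.774 + 9.844 + 15.980 + 60.104 + 92.499 = 182.870 mg/L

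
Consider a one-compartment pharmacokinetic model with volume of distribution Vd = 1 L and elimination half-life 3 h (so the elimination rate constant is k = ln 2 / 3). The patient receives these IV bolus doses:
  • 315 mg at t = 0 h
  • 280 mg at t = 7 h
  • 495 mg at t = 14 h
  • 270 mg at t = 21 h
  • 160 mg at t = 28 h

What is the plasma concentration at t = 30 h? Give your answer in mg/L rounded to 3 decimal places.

k = ln 2 / 3 = 0.23105 per h
Dose 1 (315 mg at t=0 h): 315·exp(−0.23105·30) = 0.308 mg/L
Dose 2 (280 mg at t=7 h): 280·exp(−0.23105·23) = 1.378 mg/L
Dose 3 (495 mg at t=14 h): 495·exp(−0.23105·16) = 12.278 mg/L
Dose 4 (270 mg at t=21 h): 270·exp(−0.23105·9) = 33.750 mg/L
Dose 5 (160 mg at t=28 h): 160·exp(−0.23105·2) = 100.794 mg/L
C(30) = 0.308 + 1.378 + 12.278 + 33.750 + 100.794 = 148.507 mg/L

148.507 mg/L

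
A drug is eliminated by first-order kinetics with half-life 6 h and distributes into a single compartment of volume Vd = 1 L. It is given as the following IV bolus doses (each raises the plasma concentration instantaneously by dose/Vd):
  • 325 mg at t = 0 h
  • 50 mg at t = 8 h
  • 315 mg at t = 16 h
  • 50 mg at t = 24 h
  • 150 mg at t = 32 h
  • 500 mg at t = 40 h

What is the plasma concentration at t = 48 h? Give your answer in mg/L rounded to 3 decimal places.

234.748 mg/L

k = ln 2 / 6 = 0.11552 per h
Dose 1 (325 mg at t=0 h): 325·exp(−0.11552·48) = 1.270 mg/L
Dose 2 (50 mg at t=8 h): 50·exp(−0.11552·40) = 0.492 mg/L
Dose 3 (315 mg at t=16 h): 315·exp(−0.11552·32) = 7.813 mg/L
Dose 4 (50 mg at t=24 h): 50·exp(−0.11552·24) = 3.125 mg/L
Dose 5 (150 mg at t=32 h): 150·exp(−0.11552·16) = 23.624 mg/L
Dose 6 (500 mg at t=40 h): 500·exp(−0.11552·8) = 198.425 mg/L
C(48) = 1.270 + 0.492 + 7.813 + 3.125 + 23.624 + 198.425 = 234.748 mg/L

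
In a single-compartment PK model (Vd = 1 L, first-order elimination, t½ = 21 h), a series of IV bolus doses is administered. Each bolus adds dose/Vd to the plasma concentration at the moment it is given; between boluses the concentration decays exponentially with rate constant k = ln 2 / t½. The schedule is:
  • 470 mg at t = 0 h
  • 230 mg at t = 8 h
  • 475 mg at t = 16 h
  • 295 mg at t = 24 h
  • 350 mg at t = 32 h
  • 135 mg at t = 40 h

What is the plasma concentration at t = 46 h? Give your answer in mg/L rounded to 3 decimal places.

k = ln 2 / 21 = 0.03301 per h
Dose 1 (470 mg at t=0 h): 470·exp(−0.03301·46) = 102.967 mg/L
Dose 2 (230 mg at t=8 h): 230·exp(−0.03301·38) = 65.616 mg/L
Dose 3 (475 mg at t=16 h): 475·exp(−0.03301·30) = 176.462 mg/L
Dose 4 (295 mg at t=24 h): 295·exp(−0.03301·22) = 142.711 mg/L
Dose 5 (350 mg at t=32 h): 350·exp(−0.03301·14) = 220.486 mg/L
Dose 6 (135 mg at t=40 h): 135·exp(−0.03301·6) = 110.745 mg/L
C(46) = 102.967 + 65.616 + 176.462 + 142.711 + 220.486 + 110.745 = 818.987 mg/L

818.987 mg/L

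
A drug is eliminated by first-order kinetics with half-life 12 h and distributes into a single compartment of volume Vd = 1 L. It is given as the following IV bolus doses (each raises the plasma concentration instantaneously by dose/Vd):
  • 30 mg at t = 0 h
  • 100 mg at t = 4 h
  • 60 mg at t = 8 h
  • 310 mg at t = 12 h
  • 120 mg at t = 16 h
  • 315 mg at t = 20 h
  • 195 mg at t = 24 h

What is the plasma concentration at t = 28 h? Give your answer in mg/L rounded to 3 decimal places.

k = ln 2 / 12 = 0.05776 per h
Dose 1 (30 mg at t=0 h): 30·exp(−0.05776·28) = 5.953 mg/L
Dose 2 (100 mg at t=4 h): 100·exp(−0.05776·24) = 25.000 mg/L
Dose 3 (60 mg at t=8 h): 60·exp(−0.05776·20) = 18.899 mg/L
Dose 4 (310 mg at t=12 h): 310·exp(−0.05776·16) = 123.024 mg/L
Dose 5 (120 mg at t=16 h): 120·exp(−0.05776·12) = 60.000 mg/L
Dose 6 (315 mg at t=20 h): 315·exp(−0.05776·8) = 198.438 mg/L
Dose 7 (195 mg at t=24 h): 195·exp(−0.05776·4) = 154.772 mg/L
C(28) = 5.953 + 25.000 + 18.899 + 123.024 + 60.000 + 198.438 + 154.772 = 586.084 mg/L

586.084 mg/L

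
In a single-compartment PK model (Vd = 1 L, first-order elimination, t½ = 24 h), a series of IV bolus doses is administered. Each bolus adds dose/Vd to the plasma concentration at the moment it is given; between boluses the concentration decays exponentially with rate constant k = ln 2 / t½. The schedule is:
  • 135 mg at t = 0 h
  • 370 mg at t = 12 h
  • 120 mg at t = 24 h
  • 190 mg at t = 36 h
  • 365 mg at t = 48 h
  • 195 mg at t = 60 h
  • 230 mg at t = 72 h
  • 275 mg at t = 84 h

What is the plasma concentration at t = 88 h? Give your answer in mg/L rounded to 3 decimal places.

704.770 mg/L

k = ln 2 / 24 = 0.02888 per h
Dose 1 (135 mg at t=0 h): 135·exp(−0.02888·88) = 10.631 mg/L
Dose 2 (370 mg at t=12 h): 370·exp(−0.02888·76) = 41.204 mg/L
Dose 3 (120 mg at t=24 h): 120·exp(−0.02888·64) = 18.899 mg/L
Dose 4 (190 mg at t=36 h): 190·exp(−0.02888·52) = 42.318 mg/L
Dose 5 (365 mg at t=48 h): 365·exp(−0.02888·40) = 114.968 mg/L
Dose 6 (195 mg at t=60 h): 195·exp(−0.02888·28) = 86.863 mg/L
Dose 7 (230 mg at t=72 h): 230·exp(−0.02888·16) = 144.891 mg/L
Dose 8 (275 mg at t=84 h): 275·exp(−0.02888·4) = 244.997 mg/L
C(88) = 10.631 + 41.204 + 18.899 + 42.318 + 114.968 + 86.863 + 144.891 + 244.997 = 704.770 mg/L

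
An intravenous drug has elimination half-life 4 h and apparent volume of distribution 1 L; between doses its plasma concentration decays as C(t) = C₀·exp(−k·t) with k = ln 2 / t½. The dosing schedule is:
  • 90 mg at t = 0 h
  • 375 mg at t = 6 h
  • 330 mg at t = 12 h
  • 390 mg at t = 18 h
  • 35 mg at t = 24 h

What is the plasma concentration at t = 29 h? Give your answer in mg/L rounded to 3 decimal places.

k = ln 2 / 4 = 0.17329 per h
Dose 1 (90 mg at t=0 h): 90·exp(−0.17329·29) = 0.591 mg/L
Dose 2 (375 mg at t=6 h): 375·exp(−0.17329·23) = 6.968 mg/L
Dose 3 (330 mg at t=12 h): 330·exp(−0.17329·17) = 17.343 mg/L
Dose 4 (390 mg at t=18 h): 390·exp(−0.17329·11) = 57.974 mg/L
Dose 5 (35 mg at t=24 h): 35·exp(−0.17329·5) = 14.716 mg/L
C(29) = 0.591 + 6.968 + 17.343 + 57.974 + 14.716 = 97.592 mg/L

97.592 mg/L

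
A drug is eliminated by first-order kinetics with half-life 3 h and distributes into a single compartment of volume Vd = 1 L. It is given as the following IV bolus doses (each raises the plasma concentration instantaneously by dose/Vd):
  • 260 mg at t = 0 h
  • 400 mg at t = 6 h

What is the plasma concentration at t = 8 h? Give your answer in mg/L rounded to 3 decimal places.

k = ln 2 / 3 = 0.23105 per h
Dose 1 (260 mg at t=0 h): 260·exp(−0.23105·8) = 40.947 mg/L
Dose 2 (400 mg at t=6 h): 400·exp(−0.23105·2) = 251.984 mg/L
C(8) = 40.947 + 251.984 = 292.932 mg/L

292.932 mg/L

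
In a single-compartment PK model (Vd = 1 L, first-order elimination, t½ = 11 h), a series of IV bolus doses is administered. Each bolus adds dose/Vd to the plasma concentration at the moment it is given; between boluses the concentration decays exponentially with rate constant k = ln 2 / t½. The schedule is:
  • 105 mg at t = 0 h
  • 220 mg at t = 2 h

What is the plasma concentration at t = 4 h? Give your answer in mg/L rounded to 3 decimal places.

k = ln 2 / 11 = 0.06301 per h
Dose 1 (105 mg at t=0 h): 105·exp(−0.06301·4) = 81.606 mg/L
Dose 2 (220 mg at t=2 h): 220·exp(−0.06301·2) = 193.950 mg/L
C(4) = 81.606 + 193.950 = 275.556 mg/L

275.556 mg/L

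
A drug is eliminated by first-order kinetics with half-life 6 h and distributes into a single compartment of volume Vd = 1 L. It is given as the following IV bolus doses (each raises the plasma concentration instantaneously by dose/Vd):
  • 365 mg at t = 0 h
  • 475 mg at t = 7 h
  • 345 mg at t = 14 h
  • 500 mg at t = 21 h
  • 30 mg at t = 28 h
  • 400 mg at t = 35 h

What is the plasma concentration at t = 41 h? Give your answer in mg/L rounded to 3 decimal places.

k = ln 2 / 6 = 0.11552 per h
Dose 1 (365 mg at t=0 h): 365·exp(−0.11552·41) = 3.201 mg/L
Dose 2 (475 mg at t=7 h): 475·exp(−0.11552·34) = 9.351 mg/L
Dose 3 (345 mg at t=14 h): 345·exp(−0.11552·27) = 15.247 mg/L
Dose 4 (500 mg at t=21 h): 500·exp(−0.11552·20) = 49.606 mg/L
Dose 5 (30 mg at t=28 h): 30·exp(−0.11552·13) = 6.682 mg/L
Dose 6 (400 mg at t=35 h): 400·exp(−0.11552·6) = 200.000 mg/L
C(41) = 3.201 + 9.351 + 15.247 + 49.606 + 6.682 + 200.000 = 284.087 mg/L

284.087 mg/L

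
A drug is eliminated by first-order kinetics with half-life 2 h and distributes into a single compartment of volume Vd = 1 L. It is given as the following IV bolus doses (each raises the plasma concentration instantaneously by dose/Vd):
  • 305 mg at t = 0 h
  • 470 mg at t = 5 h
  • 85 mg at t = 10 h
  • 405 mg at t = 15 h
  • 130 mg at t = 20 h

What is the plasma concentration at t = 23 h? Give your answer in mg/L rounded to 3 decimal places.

73.237 mg/L

k = ln 2 / 2 = 0.34657 per h
Dose 1 (305 mg at t=0 h): 305·exp(−0.34657·23) = 0.105 mg/L
Dose 2 (470 mg at t=5 h): 470·exp(−0.34657·18) = 0.918 mg/L
Dose 3 (85 mg at t=10 h): 85·exp(−0.34657·13) = 0.939 mg/L
Dose 4 (405 mg at t=15 h): 405·exp(−0.34657·8) = 25.312 mg/L
Dose 5 (130 mg at t=20 h): 130·exp(−0.34657·3) = 45.962 mg/L
C(23) = 0.105 + 0.918 + 0.939 + 25.312 + 45.962 = 73.237 mg/L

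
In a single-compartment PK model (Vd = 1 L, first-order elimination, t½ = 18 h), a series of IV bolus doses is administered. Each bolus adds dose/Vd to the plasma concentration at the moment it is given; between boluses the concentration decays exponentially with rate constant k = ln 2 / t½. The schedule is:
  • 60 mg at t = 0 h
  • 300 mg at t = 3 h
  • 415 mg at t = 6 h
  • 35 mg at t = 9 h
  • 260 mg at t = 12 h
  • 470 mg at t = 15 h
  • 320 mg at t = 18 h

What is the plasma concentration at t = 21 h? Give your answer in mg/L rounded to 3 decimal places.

k = ln 2 / 18 = 0.03851 per h
Dose 1 (60 mg at t=0 h): 60·exp(−0.03851·21) = 26.727 mg/L
Dose 2 (300 mg at t=3 h): 300·exp(−0.03851·18) = 150.000 mg/L
Dose 3 (415 mg at t=6 h): 415·exp(−0.03851·15) = 232.911 mg/L
Dose 4 (35 mg at t=9 h): 35·exp(−0.03851·12) = 22.049 mg/L
Dose 5 (260 mg at t=12 h): 260·exp(−0.03851·9) = 183.848 mg/L
Dose 6 (470 mg at t=15 h): 470·exp(−0.03851·6) = 373.039 mg/L
Dose 7 (320 mg at t=18 h): 320·exp(−0.03851·3) = 285.088 mg/L
C(21) = 26.727 + 150.000 + 232.911 + 22.049 + 183.848 + 373.039 + 285.088 = 1273.661 mg/L

1273.661 mg/L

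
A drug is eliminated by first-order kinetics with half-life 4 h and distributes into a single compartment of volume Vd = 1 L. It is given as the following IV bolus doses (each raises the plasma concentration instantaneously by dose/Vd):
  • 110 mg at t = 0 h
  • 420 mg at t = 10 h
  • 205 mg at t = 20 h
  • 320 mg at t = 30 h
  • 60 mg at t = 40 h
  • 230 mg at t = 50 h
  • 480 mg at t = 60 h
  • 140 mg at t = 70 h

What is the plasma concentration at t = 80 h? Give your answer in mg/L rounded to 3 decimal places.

k = ln 2 / 4 = 0.17329 per h
Dose 1 (110 mg at t=0 h): 110·exp(−0.17329·80) = 0.000 mg/L
Dose 2 (420 mg at t=10 h): 420·exp(−0.17329·70) = 0.002 mg/L
Dose 3 (205 mg at t=20 h): 205·exp(−0.17329·60) = 0.006 mg/L
Dose 4 (320 mg at t=30 h): 320·exp(−0.17329·50) = 0.055 mg/L
Dose 5 (60 mg at t=40 h): 60·exp(−0.17329·40) = 0.059 mg/L
Dose 6 (230 mg at t=50 h): 230·exp(−0.17329·30) = 1.271 mg/L
Dose 7 (480 mg at t=60 h): 480·exp(−0.17329·20) = 15.000 mg/L
Dose 8 (140 mg at t=70 h): 140·exp(−0.17329·10) = 24.749 mg/L
C(80) = 0.000 + 0.002 + 0.006 + 0.055 + 0.059 + 1.271 + 15.000 + 24.749 = 41.142 mg/L

41.142 mg/L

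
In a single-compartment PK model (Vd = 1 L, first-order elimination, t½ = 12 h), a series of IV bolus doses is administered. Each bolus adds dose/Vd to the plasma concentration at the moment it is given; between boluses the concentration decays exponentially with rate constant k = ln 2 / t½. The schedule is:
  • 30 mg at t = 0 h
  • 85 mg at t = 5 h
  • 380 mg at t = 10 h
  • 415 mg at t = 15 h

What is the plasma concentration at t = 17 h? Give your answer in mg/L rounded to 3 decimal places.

677.080 mg/L

k = ln 2 / 12 = 0.05776 per h
Dose 1 (30 mg at t=0 h): 30·exp(−0.05776·17) = 11.237 mg/L
Dose 2 (85 mg at t=5 h): 85·exp(−0.05776·12) = 42.500 mg/L
Dose 3 (380 mg at t=10 h): 380·exp(−0.05776·7) = 253.620 mg/L
Dose 4 (415 mg at t=15 h): 415·exp(−0.05776·2) = 369.723 mg/L
C(17) = 11.237 + 42.500 + 253.620 + 369.723 = 677.080 mg/L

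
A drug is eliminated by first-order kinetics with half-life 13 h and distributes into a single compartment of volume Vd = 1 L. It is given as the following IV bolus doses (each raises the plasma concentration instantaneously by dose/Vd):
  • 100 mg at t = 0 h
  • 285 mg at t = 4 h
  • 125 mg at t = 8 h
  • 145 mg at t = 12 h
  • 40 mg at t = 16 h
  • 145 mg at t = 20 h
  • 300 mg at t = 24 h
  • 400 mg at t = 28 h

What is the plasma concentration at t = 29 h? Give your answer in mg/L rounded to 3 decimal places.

k = ln 2 / 13 = 0.05332 per h
Dose 1 (100 mg at t=0 h): 100·exp(−0.05332·29) = 21.305 mg/L
Dose 2 (285 mg at t=4 h): 285·exp(−0.05332·25) = 75.152 mg/L
Dose 3 (125 mg at t=8 h): 125·exp(−0.05332·21) = 40.797 mg/L
Dose 4 (145 mg at t=12 h): 145·exp(−0.05332·17) = 58.575 mg/L
Dose 5 (40 mg at t=16 h): 40·exp(−0.05332·13) = 20.000 mg/L
Dose 6 (145 mg at t=20 h): 145·exp(−0.05332·9) = 89.735 mg/L
Dose 7 (300 mg at t=24 h): 300·exp(−0.05332·5) = 229.795 mg/L
Dose 8 (400 mg at t=28 h): 400·exp(−0.05332·1) = 379.231 mg/L
C(29) = 21.305 + 75.152 + 40.797 + 58.575 + 20.000 + 89.735 + 229.795 + 379.231 = 914.590 mg/L

914.590 mg/L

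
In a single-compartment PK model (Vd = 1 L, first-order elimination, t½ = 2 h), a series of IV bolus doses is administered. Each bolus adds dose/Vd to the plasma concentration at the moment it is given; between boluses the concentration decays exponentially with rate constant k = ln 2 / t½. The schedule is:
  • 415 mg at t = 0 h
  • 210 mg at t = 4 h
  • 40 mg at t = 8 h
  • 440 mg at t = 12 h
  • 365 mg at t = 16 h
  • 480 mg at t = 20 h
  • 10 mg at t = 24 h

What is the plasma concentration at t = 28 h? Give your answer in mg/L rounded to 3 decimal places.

k = ln 2 / 2 = 0.34657 per h
Dose 1 (415 mg at t=0 h): 415·exp(−0.34657·28) = 0.025 mg/L
Dose 2 (210 mg at t=4 h): 210·exp(−0.34657·24) = 0.051 mg/L
Dose 3 (40 mg at t=8 h): 40·exp(−0.34657·20) = 0.039 mg/L
Dose 4 (440 mg at t=12 h): 440·exp(−0.34657·16) = 1.719 mg/L
Dose 5 (365 mg at t=16 h): 365·exp(−0.34657·12) = 5.703 mg/L
Dose 6 (480 mg at t=20 h): 480·exp(−0.34657·8) = 30.000 mg/L
Dose 7 (10 mg at t=24 h): 10·exp(−0.34657·4) = 2.500 mg/L
C(28) = 0.025 + 0.051 + 0.039 + 1.719 + 5.703 + 30.000 + 2.500 = 40.038 mg/L

40.038 mg/L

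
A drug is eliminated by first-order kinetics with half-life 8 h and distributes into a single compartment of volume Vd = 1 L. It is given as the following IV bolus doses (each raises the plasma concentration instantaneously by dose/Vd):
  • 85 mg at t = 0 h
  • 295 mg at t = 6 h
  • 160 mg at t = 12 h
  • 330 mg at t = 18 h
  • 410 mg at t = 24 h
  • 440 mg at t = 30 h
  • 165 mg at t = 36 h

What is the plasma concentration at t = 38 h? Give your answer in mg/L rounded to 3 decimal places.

k = ln 2 / 8 = 0.08664 per h
Dose 1 (85 mg at t=0 h): 85·exp(−0.08664·38) = 3.159 mg/L
Dose 2 (295 mg at t=6 h): 295·exp(−0.08664·32) = 18.438 mg/L
Dose 3 (160 mg at t=12 h): 160·exp(−0.08664·26) = 16.818 mg/L
Dose 4 (330 mg at t=18 h): 330·exp(−0.08664·20) = 58.336 mg/L
Dose 5 (410 mg at t=24 h): 410·exp(−0.08664·14) = 121.894 mg/L
Dose 6 (440 mg at t=30 h): 440·exp(−0.08664·8) = 220.000 mg/L
Dose 7 (165 mg at t=36 h): 165·exp(−0.08664·2) = 138.748 mg/L
C(38) = 3.159 + 18.438 + 16.818 + 58.336 + 121.894 + 220.000 + 138.748 = 577.392 mg/L

577.392 mg/L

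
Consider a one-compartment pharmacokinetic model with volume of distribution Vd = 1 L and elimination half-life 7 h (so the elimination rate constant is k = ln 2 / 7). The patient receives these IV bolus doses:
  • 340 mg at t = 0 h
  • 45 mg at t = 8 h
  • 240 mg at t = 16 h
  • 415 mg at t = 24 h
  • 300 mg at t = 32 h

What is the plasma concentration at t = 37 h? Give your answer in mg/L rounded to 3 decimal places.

k = ln 2 / 7 = 0.09902 per h
Dose 1 (340 mg at t=0 h): 340·exp(−0.09902·37) = 8.716 mg/L
Dose 2 (45 mg at t=8 h): 45·exp(−0.09902·29) = 2.547 mg/L
Dose 3 (240 mg at t=16 h): 240·exp(−0.09902·21) = 30.000 mg/L
Dose 4 (415 mg at t=24 h): 415·exp(−0.09902·13) = 114.549 mg/L
Dose 5 (300 mg at t=32 h): 300·exp(−0.09902·5) = 182.852 mg/L
C(37) = 8.716 + 2.547 + 30.000 + 114.549 + 182.852 = 338.665 mg/L

338.665 mg/L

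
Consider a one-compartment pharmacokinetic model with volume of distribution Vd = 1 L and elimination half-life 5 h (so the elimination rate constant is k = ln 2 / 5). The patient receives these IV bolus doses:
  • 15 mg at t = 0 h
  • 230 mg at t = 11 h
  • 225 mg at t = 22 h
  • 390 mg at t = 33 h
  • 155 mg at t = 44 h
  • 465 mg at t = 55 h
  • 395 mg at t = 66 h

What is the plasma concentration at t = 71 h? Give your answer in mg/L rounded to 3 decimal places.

k = ln 2 / 5 = 0.13863 per h
Dose 1 (15 mg at t=0 h): 15·exp(−0.13863·71) = 0.001 mg/L
Dose 2 (230 mg at t=11 h): 230·exp(−0.13863·60) = 0.056 mg/L
Dose 3 (225 mg at t=22 h): 225·exp(−0.13863·49) = 0.252 mg/L
Dose 4 (390 mg at t=33 h): 390·exp(−0.13863·38) = 2.010 mg/L
Dose 5 (155 mg at t=44 h): 155·exp(−0.13863·27) = 3.671 mg/L
Dose 6 (465 mg at t=55 h): 465·exp(−0.13863·16) = 50.601 mg/L
Dose 7 (395 mg at t=66 h): 395·exp(−0.13863·5) = 197.500 mg/L
C(71) = 0.001 + 0.056 + 0.252 + 2.010 + 3.671 + 50.601 + 197.500 = 254.091 mg/L

254.091 mg/L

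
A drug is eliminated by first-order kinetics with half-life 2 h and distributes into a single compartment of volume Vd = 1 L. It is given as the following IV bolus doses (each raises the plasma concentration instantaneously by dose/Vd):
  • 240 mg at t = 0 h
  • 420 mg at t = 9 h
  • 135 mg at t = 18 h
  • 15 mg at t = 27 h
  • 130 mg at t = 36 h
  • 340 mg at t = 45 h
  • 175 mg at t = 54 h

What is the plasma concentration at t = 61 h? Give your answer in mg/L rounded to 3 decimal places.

16.819 mg/L

k = ln 2 / 2 = 0.34657 per h
Dose 1 (240 mg at t=0 h): 240·exp(−0.34657·61) = 0.000 mg/L
Dose 2 (420 mg at t=9 h): 420·exp(−0.34657·52) = 0.000 mg/L
Dose 3 (135 mg at t=18 h): 135·exp(−0.34657·43) = 0.000 mg/L
Dose 4 (15 mg at t=27 h): 15·exp(−0.34657·34) = 0.000 mg/L
Dose 5 (130 mg at t=36 h): 130·exp(−0.34657·25) = 0.022 mg/L
Dose 6 (340 mg at t=45 h): 340·exp(−0.34657·16) = 1.328 mg/L
Dose 7 (175 mg at t=54 h): 175·exp(−0.34657·7) = 15.468 mg/L
C(61) = 0.000 + 0.000 + 0.000 + 0.000 + 0.022 + 1.328 + 15.468 = 16.819 mg/L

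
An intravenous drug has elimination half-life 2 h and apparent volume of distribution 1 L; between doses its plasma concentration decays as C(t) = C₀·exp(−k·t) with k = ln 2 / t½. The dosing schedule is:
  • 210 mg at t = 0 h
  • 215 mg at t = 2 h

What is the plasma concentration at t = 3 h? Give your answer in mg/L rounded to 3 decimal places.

226.274 mg/L

k = ln 2 / 2 = 0.34657 per h
Dose 1 (210 mg at t=0 h): 210·exp(−0.34657·3) = 74.246 mg/L
Dose 2 (215 mg at t=2 h): 215·exp(−0.34657·1) = 152.028 mg/L
C(3) = 74.246 + 152.028 = 226.274 mg/L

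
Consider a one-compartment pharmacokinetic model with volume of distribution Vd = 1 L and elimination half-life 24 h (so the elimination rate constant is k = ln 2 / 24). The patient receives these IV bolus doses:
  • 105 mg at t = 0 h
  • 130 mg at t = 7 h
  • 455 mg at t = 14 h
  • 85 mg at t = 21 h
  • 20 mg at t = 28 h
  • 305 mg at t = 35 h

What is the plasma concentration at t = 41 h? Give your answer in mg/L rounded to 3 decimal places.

k = ln 2 / 24 = 0.02888 per h
Dose 1 (105 mg at t=0 h): 105·exp(−0.02888·41) = 32.131 mg/L
Dose 2 (130 mg at t=7 h): 130·exp(−0.02888·34) = 48.695 mg/L
Dose 3 (455 mg at t=14 h): 455·exp(−0.02888·27) = 208.618 mg/L
Dose 4 (85 mg at t=21 h): 85·exp(−0.02888·20) = 47.705 mg/L
Dose 5 (20 mg at t=28 h): 20·exp(−0.02888·13) = 13.740 mg/L
Dose 6 (305 mg at t=35 h): 305·exp(−0.02888·6) = 256.473 mg/L
C(41) = 32.131 + 48.695 + 208.618 + 47.705 + 13.740 + 256.473 = 607.362 mg/L

607.362 mg/L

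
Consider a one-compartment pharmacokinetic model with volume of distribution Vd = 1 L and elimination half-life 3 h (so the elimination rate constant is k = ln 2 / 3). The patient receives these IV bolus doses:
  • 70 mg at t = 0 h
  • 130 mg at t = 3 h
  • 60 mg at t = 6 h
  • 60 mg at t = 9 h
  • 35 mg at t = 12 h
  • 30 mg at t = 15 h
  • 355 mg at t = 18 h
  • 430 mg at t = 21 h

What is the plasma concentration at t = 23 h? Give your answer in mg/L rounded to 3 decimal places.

k = ln 2 / 3 = 0.23105 per h
Dose 1 (70 mg at t=0 h): 70·exp(−0.23105·23) = 0.345 mg/L
Dose 2 (130 mg at t=3 h): 130·exp(−0.23105·20) = 1.280 mg/L
Dose 3 (60 mg at t=6 h): 60·exp(−0.23105·17) = 1.181 mg/L
Dose 4 (60 mg at t=9 h): 60·exp(−0.23105·14) = 2.362 mg/L
Dose 5 (35 mg at t=12 h): 35·exp(−0.23105·11) = 2.756 mg/L
Dose 6 (30 mg at t=15 h): 30·exp(−0.23105·8) = 4.725 mg/L
Dose 7 (355 mg at t=18 h): 355·exp(−0.23105·5) = 111.818 mg/L
Dose 8 (430 mg at t=21 h): 430·exp(−0.23105·2) = 270.883 mg/L
C(23) = 0.345 + 1.280 + 1.181 + 2.362 + 2.756 + 4.725 + 111.818 + 270.883 = 395.349 mg/L

395.349 mg/L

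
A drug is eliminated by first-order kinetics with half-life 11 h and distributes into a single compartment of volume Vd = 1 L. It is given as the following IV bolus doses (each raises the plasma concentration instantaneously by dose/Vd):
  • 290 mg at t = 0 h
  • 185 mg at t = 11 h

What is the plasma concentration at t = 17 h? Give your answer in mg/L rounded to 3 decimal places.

k = ln 2 / 11 = 0.06301 per h
Dose 1 (290 mg at t=0 h): 290·exp(−0.06301·17) = 99.350 mg/L
Dose 2 (185 mg at t=11 h): 185·exp(−0.06301·6) = 126.757 mg/L
C(17) = 99.350 + 126.757 = 226.108 mg/L

226.108 mg/L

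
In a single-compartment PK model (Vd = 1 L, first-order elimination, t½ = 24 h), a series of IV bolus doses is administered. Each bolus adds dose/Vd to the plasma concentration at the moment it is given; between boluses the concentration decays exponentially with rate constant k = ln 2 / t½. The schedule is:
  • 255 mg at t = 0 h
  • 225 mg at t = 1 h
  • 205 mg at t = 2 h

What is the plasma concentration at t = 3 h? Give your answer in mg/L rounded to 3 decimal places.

k = ln 2 / 24 = 0.02888 per h
Dose 1 (255 mg at t=0 h): 255·exp(−0.02888·3) = 233.836 mg/L
Dose 2 (225 mg at t=1 h): 225·exp(−0.02888·2) = 212.372 mg/L
Dose 3 (205 mg at t=2 h): 205·exp(−0.02888·1) = 199.164 mg/L
C(3) = 233.836 + 212.372 + 199.164 = 645.372 mg/L

645.372 mg/L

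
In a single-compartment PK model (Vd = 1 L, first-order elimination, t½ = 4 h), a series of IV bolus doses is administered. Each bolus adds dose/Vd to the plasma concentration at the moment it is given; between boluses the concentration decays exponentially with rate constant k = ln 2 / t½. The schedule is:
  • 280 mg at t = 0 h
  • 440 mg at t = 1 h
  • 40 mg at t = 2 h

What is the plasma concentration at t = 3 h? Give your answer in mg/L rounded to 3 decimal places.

511.252 mg/L

k = ln 2 / 4 = 0.17329 per h
Dose 1 (280 mg at t=0 h): 280·exp(−0.17329·3) = 166.489 mg/L
Dose 2 (440 mg at t=1 h): 440·exp(−0.17329·2) = 311.127 mg/L
Dose 3 (40 mg at t=2 h): 40·exp(−0.17329·1) = 33.636 mg/L
C(3) = 166.489 + 311.127 + 33.636 = 511.252 mg/L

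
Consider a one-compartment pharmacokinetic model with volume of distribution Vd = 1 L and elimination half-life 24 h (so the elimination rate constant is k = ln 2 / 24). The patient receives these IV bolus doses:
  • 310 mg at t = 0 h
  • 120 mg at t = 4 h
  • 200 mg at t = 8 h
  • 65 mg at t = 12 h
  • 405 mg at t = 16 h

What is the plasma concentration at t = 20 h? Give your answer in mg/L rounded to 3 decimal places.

803.403 mg/L

k = ln 2 / 24 = 0.02888 per h
Dose 1 (310 mg at t=0 h): 310·exp(−0.02888·20) = 173.982 mg/L
Dose 2 (120 mg at t=4 h): 120·exp(−0.02888·16) = 75.595 mg/L
Dose 3 (200 mg at t=8 h): 200·exp(−0.02888·12) = 141.421 mg/L
Dose 4 (65 mg at t=12 h): 65·exp(−0.02888·8) = 51.591 mg/L
Dose 5 (405 mg at t=16 h): 405·exp(−0.02888·4) = 360.814 mg/L
C(20) = 173.982 + 75.595 + 141.421 + 51.591 + 360.814 = 803.403 mg/L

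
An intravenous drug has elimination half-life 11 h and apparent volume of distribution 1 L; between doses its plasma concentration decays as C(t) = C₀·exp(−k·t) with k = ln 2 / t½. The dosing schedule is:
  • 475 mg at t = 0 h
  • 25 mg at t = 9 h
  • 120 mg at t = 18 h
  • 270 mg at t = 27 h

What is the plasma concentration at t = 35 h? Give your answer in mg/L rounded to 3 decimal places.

k = ln 2 / 11 = 0.06301 per h
Dose 1 (475 mg at t=0 h): 475·exp(−0.06301·35) = 52.344 mg/L
Dose 2 (25 mg at t=9 h): 25·exp(−0.06301·26) = 4.858 mg/L
Dose 3 (120 mg at t=18 h): 120·exp(−0.06301·17) = 41.111 mg/L
Dose 4 (270 mg at t=27 h): 270·exp(−0.06301·8) = 163.092 mg/L
C(35) = 52.344 + 4.858 + 41.111 + 163.092 = 261.405 mg/L

261.405 mg/L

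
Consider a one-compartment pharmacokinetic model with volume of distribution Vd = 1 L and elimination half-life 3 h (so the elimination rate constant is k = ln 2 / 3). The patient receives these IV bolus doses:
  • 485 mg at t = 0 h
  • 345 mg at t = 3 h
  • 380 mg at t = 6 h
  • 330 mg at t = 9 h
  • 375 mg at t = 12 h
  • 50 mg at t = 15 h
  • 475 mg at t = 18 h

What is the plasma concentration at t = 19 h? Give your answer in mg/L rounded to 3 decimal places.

537.422 mg/L

k = ln 2 / 3 = 0.23105 per h
Dose 1 (485 mg at t=0 h): 485·exp(−0.23105·19) = 6.015 mg/L
Dose 2 (345 mg at t=3 h): 345·exp(−0.23105·16) = 8.557 mg/L
Dose 3 (380 mg at t=6 h): 380·exp(−0.23105·13) = 18.850 mg/L
Dose 4 (330 mg at t=9 h): 330·exp(−0.23105·10) = 32.740 mg/L
Dose 5 (375 mg at t=12 h): 375·exp(−0.23105·7) = 74.409 mg/L
Dose 6 (50 mg at t=15 h): 50·exp(−0.23105·4) = 19.843 mg/L
Dose 7 (475 mg at t=18 h): 475·exp(−0.23105·1) = 377.008 mg/L
C(19) = 6.015 + 8.557 + 18.850 + 32.740 + 74.409 + 19.843 + 377.008 = 537.422 mg/L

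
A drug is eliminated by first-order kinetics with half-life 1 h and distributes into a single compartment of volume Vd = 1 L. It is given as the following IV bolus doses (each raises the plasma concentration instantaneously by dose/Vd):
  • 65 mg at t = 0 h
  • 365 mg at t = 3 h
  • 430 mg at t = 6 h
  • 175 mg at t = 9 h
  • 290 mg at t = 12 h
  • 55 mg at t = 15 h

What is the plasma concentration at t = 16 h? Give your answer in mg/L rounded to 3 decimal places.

k = ln 2 / 1 = 0.69315 per h
Dose 1 (65 mg at t=0 h): 65·exp(−0.69315·16) = 0.001 mg/L
Dose 2 (365 mg at t=3 h): 365·exp(−0.69315·13) = 0.045 mg/L
Dose 3 (430 mg at t=6 h): 430·exp(−0.69315·10) = 0.420 mg/L
Dose 4 (175 mg at t=9 h): 175·exp(−0.69315·7) = 1.367 mg/L
Dose 5 (290 mg at t=12 h): 290·exp(−0.69315·4) = 18.125 mg/L
Dose 6 (55 mg at t=15 h): 55·exp(−0.69315·1) = 27.500 mg/L
C(16) = 0.001 + 0.045 + 0.420 + 1.367 + 18.125 + 27.500 = 47.458 mg/L

47.458 mg/L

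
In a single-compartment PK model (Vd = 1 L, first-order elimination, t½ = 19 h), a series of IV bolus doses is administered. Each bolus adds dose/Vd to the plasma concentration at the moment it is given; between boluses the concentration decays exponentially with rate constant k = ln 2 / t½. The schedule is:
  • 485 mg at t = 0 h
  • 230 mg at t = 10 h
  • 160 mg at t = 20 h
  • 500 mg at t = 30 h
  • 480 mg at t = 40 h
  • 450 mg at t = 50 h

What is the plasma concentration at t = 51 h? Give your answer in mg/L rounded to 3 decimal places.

k = ln 2 / 19 = 0.03648 per h
Dose 1 (485 mg at t=0 h): 485·exp(−0.03648·51) = 75.459 mg/L
Dose 2 (230 mg at t=10 h): 230·exp(−0.03648·41) = 51.539 mg/L
Dose 3 (160 mg at t=20 h): 160·exp(−0.03648·31) = 51.638 mg/L
Dose 4 (500 mg at t=30 h): 500·exp(−0.03648·21) = 232.409 mg/L
Dose 5 (480 mg at t=40 h): 480·exp(−0.03648·11) = 321.337 mg/L
Dose 6 (450 mg at t=50 h): 450·exp(−0.03648·1) = 433.879 mg/L
C(51) = 75.459 + 51.539 + 51.638 + 232.409 + 321.337 + 433.879 = 1166.261 mg/L

1166.261 mg/L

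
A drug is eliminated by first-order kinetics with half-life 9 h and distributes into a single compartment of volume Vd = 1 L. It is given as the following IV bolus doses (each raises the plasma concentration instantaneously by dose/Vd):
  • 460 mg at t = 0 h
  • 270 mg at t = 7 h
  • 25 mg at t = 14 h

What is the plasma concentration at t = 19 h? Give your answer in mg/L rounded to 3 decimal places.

k = ln 2 / 9 = 0.07702 per h
Dose 1 (460 mg at t=0 h): 460·exp(−0.07702·19) = 106.476 mg/L
Dose 2 (270 mg at t=7 h): 270·exp(−0.07702·12) = 107.150 mg/L
Dose 3 (25 mg at t=14 h): 25·exp(−0.07702·5) = 17.010 mg/L
C(19) = 106.476 + 107.150 + 17.010 = 230.635 mg/L

230.635 mg/L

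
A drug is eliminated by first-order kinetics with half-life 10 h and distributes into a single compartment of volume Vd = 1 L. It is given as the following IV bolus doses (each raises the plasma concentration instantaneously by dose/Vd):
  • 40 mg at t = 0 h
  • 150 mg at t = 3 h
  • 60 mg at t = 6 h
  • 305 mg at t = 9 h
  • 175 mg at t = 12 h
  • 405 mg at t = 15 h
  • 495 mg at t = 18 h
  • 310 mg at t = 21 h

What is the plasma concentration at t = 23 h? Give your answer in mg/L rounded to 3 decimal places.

1113.803 mg/L

k = ln 2 / 10 = 0.06931 per h
Dose 1 (40 mg at t=0 h): 40·exp(−0.06931·23) = 8.123 mg/L
Dose 2 (150 mg at t=3 h): 150·exp(−0.06931·20) = 37.500 mg/L
Dose 3 (60 mg at t=6 h): 60·exp(−0.06931·17) = 18.467 mg/L
Dose 4 (305 mg at t=9 h): 305·exp(−0.06931·14) = 115.573 mg/L
Dose 5 (175 mg at t=12 h): 175·exp(−0.06931·11) = 81.640 mg/L
Dose 6 (405 mg at t=15 h): 405·exp(−0.06931·8) = 232.611 mg/L
Dose 7 (495 mg at t=18 h): 495·exp(−0.06931·5) = 350.018 mg/L
Dose 8 (310 mg at t=21 h): 310·exp(−0.06931·2) = 269.871 mg/L
C(23) = 8.123 + 37.500 + 18.467 + 115.573 + 81.640 + 232.611 + 350.018 + 269.871 = 1113.803 mg/L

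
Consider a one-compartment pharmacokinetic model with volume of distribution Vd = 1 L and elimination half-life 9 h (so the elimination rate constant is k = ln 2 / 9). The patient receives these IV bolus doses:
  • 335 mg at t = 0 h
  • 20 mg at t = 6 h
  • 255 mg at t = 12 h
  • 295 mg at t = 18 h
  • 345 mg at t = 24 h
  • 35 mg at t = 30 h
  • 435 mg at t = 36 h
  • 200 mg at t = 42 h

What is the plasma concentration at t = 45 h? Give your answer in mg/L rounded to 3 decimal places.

524.137 mg/L

k = ln 2 / 9 = 0.07702 per h
Dose 1 (335 mg at t=0 h): 335·exp(−0.07702·45) = 10.469 mg/L
Dose 2 (20 mg at t=6 h): 20·exp(−0.07702·39) = 0.992 mg/L
Dose 3 (255 mg at t=12 h): 255·exp(−0.07702·33) = 20.080 mg/L
Dose 4 (295 mg at t=18 h): 295·exp(−0.07702·27) = 36.875 mg/L
Dose 5 (345 mg at t=24 h): 345·exp(−0.07702·21) = 68.457 mg/L
Dose 6 (35 mg at t=30 h): 35·exp(−0.07702·15) = 11.024 mg/L
Dose 7 (435 mg at t=36 h): 435·exp(−0.07702·9) = 217.500 mg/L
Dose 8 (200 mg at t=42 h): 200·exp(−0.07702·3) = 158.740 mg/L
C(45) = 10.469 + 0.992 + 20.080 + 36.875 + 68.457 + 11.024 + 217.500 + 158.740 = 524.137 mg/L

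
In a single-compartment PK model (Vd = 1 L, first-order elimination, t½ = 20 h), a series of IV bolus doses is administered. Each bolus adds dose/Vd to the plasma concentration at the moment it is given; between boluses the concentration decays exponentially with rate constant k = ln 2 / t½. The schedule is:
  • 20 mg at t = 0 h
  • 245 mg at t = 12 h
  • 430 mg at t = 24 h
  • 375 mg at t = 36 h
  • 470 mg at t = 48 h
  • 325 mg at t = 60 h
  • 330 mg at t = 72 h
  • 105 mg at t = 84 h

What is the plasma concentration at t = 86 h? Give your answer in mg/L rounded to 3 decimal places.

k = ln 2 / 20 = 0.03466 per h
Dose 1 (20 mg at t=0 h): 20·exp(−0.03466·86) = 1.015 mg/L
Dose 2 (245 mg at t=12 h): 245·exp(−0.03466·74) = 18.852 mg/L
Dose 3 (430 mg at t=24 h): 430·exp(−0.03466·62) = 50.151 mg/L
Dose 4 (375 mg at t=36 h): 375·exp(−0.03466·50) = 66.291 mg/L
Dose 5 (470 mg at t=48 h): 470·exp(−0.03466·38) = 125.933 mg/L
Dose 6 (325 mg at t=60 h): 325·exp(−0.03466·26) = 131.991 mg/L
Dose 7 (330 mg at t=72 h): 330·exp(−0.03466·14) = 203.139 mg/L
Dose 8 (105 mg at t=84 h): 105·exp(−0.03466·2) = 97.968 mg/L
C(86) = 1.015 + 18.852 + 50.151 + 66.291 + 125.933 + 131.991 + 203.139 + 97.968 = 695.341 mg/L

695.341 mg/L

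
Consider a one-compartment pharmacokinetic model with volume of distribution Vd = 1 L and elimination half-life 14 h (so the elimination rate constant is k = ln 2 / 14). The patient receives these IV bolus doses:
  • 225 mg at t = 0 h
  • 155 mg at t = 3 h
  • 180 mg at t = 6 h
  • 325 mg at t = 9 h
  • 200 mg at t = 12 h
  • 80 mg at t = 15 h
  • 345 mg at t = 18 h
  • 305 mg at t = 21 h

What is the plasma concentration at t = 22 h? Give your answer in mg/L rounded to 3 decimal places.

k = ln 2 / 14 = 0.04951 per h
Dose 1 (225 mg at t=0 h): 225·exp(−0.04951·22) = 75.707 mg/L
Dose 2 (155 mg at t=3 h): 155·exp(−0.04951·19) = 60.505 mg/L
Dose 3 (180 mg at t=6 h): 180·exp(−0.04951·16) = 81.515 mg/L
Dose 4 (325 mg at t=9 h): 325·exp(−0.04951·13) = 170.748 mg/L
Dose 5 (200 mg at t=12 h): 200·exp(−0.04951·10) = 121.901 mg/L
Dose 6 (80 mg at t=15 h): 80·exp(−0.04951·7) = 56.569 mg/L
Dose 7 (345 mg at t=18 h): 345·exp(−0.04951·4) = 283.016 mg/L
Dose 8 (305 mg at t=21 h): 305·exp(−0.04951·1) = 290.267 mg/L
C(22) = 75.707 + 60.505 + 81.515 + 170.748 + 121.901 + 56.569 + 283.016 + 290.267 = 1140.228 mg/L

1140.228 mg/L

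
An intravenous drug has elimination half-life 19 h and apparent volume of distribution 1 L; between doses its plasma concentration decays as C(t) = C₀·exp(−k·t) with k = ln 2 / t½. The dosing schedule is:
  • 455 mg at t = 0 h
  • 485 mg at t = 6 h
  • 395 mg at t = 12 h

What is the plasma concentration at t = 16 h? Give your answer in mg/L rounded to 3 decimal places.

k = ln 2 / 19 = 0.03648 per h
Dose 1 (455 mg at t=0 h): 455·exp(−0.03648·16) = 253.812 mg/L
Dose 2 (485 mg at t=6 h): 485·exp(−0.03648·10) = 336.748 mg/L
Dose 3 (395 mg at t=12 h): 395·exp(−0.03648·4) = 341.368 mg/L
C(16) = 253.812 + 336.748 + 341.368 = 931.928 mg/L

931.928 mg/L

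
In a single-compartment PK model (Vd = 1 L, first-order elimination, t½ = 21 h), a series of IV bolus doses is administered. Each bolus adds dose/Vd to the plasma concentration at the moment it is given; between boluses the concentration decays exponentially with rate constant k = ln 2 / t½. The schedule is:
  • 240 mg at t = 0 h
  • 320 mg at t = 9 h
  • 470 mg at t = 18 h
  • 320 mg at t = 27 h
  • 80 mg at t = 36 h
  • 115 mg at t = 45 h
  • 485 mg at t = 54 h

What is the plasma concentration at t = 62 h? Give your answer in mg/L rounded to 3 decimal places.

769.413 mg/L

k = ln 2 / 21 = 0.03301 per h
Dose 1 (240 mg at t=0 h): 240·exp(−0.03301·62) = 31.007 mg/L
Dose 2 (320 mg at t=9 h): 320·exp(−0.03301·53) = 55.643 mg/L
Dose 3 (470 mg at t=18 h): 470·exp(−0.03301·44) = 109.994 mg/L
Dose 4 (320 mg at t=27 h): 320·exp(−0.03301·35) = 100.794 mg/L
Dose 5 (80 mg at t=36 h): 80·exp(−0.03301·26) = 33.915 mg/L
Dose 6 (115 mg at t=45 h): 115·exp(−0.03301·17) = 65.616 mg/L
Dose 7 (485 mg at t=54 h): 485·exp(−0.03301·8) = 372.446 mg/L
C(62) = 31.007 + 55.643 + 109.994 + 100.794 + 33.915 + 65.616 + 372.446 = 769.413 mg/L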